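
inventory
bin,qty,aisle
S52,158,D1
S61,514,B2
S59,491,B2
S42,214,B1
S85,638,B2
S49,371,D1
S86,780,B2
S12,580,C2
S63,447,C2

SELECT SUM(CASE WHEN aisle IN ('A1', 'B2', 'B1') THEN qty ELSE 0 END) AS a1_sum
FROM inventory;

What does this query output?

2637

bin=S52: ✗
bin=S61: ✓ → 514
bin=S59: ✓ → 491
bin=S42: ✓ → 214
bin=S85: ✓ → 638
bin=S49: ✗
bin=S86: ✓ → 780
bin=S12: ✗
bin=S63: ✗
a1_sum = 514 + 491 + 214 + 638 + 780 = 2637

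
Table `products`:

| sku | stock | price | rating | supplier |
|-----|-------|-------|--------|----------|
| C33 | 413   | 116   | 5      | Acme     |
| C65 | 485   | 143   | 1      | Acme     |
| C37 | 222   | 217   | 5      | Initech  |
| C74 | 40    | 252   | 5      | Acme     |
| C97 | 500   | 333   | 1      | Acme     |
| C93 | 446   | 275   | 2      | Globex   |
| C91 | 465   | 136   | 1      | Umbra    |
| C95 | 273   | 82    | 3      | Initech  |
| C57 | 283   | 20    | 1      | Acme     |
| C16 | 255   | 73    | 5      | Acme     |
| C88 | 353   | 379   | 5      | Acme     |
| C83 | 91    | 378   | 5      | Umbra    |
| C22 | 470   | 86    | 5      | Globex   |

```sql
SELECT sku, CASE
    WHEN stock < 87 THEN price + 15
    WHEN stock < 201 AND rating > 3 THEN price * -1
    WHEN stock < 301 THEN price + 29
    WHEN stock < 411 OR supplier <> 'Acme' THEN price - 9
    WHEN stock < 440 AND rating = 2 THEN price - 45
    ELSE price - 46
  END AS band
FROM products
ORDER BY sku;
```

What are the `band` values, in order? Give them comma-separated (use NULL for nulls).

sku=C16: stock < 301 → 102
sku=C22: stock < 411 OR supplier <> 'Acme' → 77
sku=C33: ELSE → 70
sku=C37: stock < 301 → 246
sku=C57: stock < 301 → 49
sku=C65: ELSE → 97
sku=C74: stock < 87 → 267
sku=C83: stock < 201 AND rating > 3 → -378
sku=C88: stock < 411 OR supplier <> 'Acme' → 370
sku=C91: stock < 411 OR supplier <> 'Acme' → 127
sku=C93: stock < 411 OR supplier <> 'Acme' → 266
sku=C95: stock < 301 → 111
sku=C97: ELSE → 287

102, 77, 70, 246, 49, 97, 267, -378, 370, 127, 266, 111, 287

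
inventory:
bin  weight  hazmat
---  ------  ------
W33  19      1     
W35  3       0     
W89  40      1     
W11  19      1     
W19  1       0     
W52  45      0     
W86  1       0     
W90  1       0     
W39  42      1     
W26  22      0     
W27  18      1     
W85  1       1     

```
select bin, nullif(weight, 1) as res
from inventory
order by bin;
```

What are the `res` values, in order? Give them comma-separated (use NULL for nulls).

bin=W11: weight=19 vs 1: differ → 19
bin=W19: weight=1 vs 1: equal → NULL
bin=W26: weight=22 vs 1: differ → 22
bin=W27: weight=18 vs 1: differ → 18
bin=W33: weight=19 vs 1: differ → 19
bin=W35: weight=3 vs 1: differ → 3
bin=W39: weight=42 vs 1: differ → 42
bin=W52: weight=45 vs 1: differ → 45
bin=W85: weight=1 vs 1: equal → NULL
bin=W86: weight=1 vs 1: equal → NULL
bin=W89: weight=40 vs 1: differ → 40
bin=W90: weight=1 vs 1: equal → NULL

19, NULL, 22, 18, 19, 3, 42, 45, NULL, NULL, 40, NULL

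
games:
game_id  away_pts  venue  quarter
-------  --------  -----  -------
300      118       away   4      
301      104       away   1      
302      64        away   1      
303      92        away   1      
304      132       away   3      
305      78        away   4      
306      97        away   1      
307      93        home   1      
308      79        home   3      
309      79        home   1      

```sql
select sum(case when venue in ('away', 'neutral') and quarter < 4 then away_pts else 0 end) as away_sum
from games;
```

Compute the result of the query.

489

game_id=300: ✗
game_id=301: ✓ → 104
game_id=302: ✓ → 64
game_id=303: ✓ → 92
game_id=304: ✓ → 132
game_id=305: ✗
game_id=306: ✓ → 97
game_id=307: ✗
game_id=308: ✗
game_id=309: ✗
away_sum = 104 + 64 + 92 + 132 + 97 = 489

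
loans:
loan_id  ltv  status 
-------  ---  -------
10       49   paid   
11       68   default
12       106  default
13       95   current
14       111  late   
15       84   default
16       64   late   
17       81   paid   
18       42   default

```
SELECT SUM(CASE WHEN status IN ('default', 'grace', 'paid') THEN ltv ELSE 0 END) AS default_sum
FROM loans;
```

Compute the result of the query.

loan_id=10: ✓ → 49
loan_id=11: ✓ → 68
loan_id=12: ✓ → 106
loan_id=13: ✗
loan_id=14: ✗
loan_id=15: ✓ → 84
loan_id=16: ✗
loan_id=17: ✓ → 81
loan_id=18: ✓ → 42
default_sum = 49 + 68 + 106 + 84 + 81 + 42 = 430

430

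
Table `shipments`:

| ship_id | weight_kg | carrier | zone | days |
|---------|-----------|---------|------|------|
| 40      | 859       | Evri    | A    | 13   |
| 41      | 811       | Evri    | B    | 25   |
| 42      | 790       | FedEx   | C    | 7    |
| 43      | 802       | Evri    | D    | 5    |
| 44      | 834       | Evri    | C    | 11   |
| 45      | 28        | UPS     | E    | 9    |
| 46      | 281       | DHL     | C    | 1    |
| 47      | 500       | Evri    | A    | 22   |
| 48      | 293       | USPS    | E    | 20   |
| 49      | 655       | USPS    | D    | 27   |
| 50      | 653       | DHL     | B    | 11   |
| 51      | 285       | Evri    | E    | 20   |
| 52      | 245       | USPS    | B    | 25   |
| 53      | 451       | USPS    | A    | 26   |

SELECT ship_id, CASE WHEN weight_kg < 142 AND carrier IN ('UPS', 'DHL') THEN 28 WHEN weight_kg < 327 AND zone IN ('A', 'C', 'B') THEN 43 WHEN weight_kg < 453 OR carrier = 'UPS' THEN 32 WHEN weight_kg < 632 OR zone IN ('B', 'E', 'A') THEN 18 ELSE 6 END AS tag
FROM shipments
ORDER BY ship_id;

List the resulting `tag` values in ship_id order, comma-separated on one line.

ship_id=40: weight_kg < 632 OR zone IN ('B', 'E', 'A') → 18
ship_id=41: weight_kg < 632 OR zone IN ('B', 'E', 'A') → 18
ship_id=42: ELSE → 6
ship_id=43: ELSE → 6
ship_id=44: ELSE → 6
ship_id=45: weight_kg < 142 AND carrier IN ('UPS', 'DHL') → 28
ship_id=46: weight_kg < 327 AND zone IN ('A', 'C', 'B') → 43
ship_id=47: weight_kg < 632 OR zone IN ('B', 'E', 'A') → 18
ship_id=48: weight_kg < 453 OR carrier = 'UPS' → 32
ship_id=49: ELSE → 6
ship_id=50: weight_kg < 632 OR zone IN ('B', 'E', 'A') → 18
ship_id=51: weight_kg < 453 OR carrier = 'UPS' → 32
ship_id=52: weight_kg < 327 AND zone IN ('A', 'C', 'B') → 43
ship_id=53: weight_kg < 453 OR carrier = 'UPS' → 32

18, 18, 6, 6, 6, 28, 43, 18, 32, 6, 18, 32, 43, 32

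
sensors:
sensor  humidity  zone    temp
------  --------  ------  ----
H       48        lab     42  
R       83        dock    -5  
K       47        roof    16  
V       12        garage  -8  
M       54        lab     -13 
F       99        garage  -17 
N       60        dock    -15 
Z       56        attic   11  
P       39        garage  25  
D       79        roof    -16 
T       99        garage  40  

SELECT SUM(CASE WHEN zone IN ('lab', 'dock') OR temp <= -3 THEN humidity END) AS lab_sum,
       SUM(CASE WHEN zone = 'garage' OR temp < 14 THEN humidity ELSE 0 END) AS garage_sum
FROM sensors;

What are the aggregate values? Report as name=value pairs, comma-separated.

[lab_sum: zone IN ('lab', 'dock') OR temp <= -3]
sensor=H: ✓ → 48
sensor=R: ✓ → 83
sensor=K: ✗
sensor=V: ✓ → 12
sensor=M: ✓ → 54
sensor=F: ✓ → 99
sensor=N: ✓ → 60
sensor=Z: ✗
sensor=P: ✗
sensor=D: ✓ → 79
sensor=T: ✗
lab_sum = 48 + 83 + 12 + 54 + 99 + 60 + 79 = 435
—
[garage_sum: zone = 'garage' OR temp < 14]
sensor=H: ✗
sensor=R: ✓ → 83
sensor=K: ✗
sensor=V: ✓ → 12
sensor=M: ✓ → 54
sensor=F: ✓ → 99
sensor=N: ✓ → 60
sensor=Z: ✓ → 56
sensor=P: ✓ → 39
sensor=D: ✓ → 79
sensor=T: ✓ → 99
garage_sum = 83 + 12 + 54 + 99 + 60 + 56 + 39 + 79 + 99 = 581

lab_sum=435, garage_sum=581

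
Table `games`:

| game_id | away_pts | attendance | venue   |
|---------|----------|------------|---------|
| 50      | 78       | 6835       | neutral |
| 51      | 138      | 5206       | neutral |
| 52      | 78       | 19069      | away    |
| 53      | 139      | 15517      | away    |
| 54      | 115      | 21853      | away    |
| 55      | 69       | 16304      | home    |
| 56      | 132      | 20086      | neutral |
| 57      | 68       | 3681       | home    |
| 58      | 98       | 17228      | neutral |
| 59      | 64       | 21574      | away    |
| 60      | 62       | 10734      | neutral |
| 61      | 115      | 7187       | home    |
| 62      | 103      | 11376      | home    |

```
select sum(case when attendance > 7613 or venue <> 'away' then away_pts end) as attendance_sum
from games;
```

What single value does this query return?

game_id=50: ✓ → 78
game_id=51: ✓ → 138
game_id=52: ✓ → 78
game_id=53: ✓ → 139
game_id=54: ✓ → 115
game_id=55: ✓ → 69
game_id=56: ✓ → 132
game_id=57: ✓ → 68
game_id=58: ✓ → 98
game_id=59: ✓ → 64
game_id=60: ✓ → 62
game_id=61: ✓ → 115
game_id=62: ✓ → 103
attendance_sum = 78 + 138 + 78 + 139 + 115 + 69 + 132 + 68 + 98 + 64 + 62 + 115 + 103 = 1259

1259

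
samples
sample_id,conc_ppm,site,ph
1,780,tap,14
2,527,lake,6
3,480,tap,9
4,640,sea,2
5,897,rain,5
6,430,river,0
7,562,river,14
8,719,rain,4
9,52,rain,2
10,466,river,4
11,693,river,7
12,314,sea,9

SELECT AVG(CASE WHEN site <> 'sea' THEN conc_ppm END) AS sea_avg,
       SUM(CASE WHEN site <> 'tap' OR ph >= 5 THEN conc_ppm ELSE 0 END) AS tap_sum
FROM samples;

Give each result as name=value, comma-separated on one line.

[sea_avg: site <> 'sea']
sample_id=1: ✓ → 780
sample_id=2: ✓ → 527
sample_id=3: ✓ → 480
sample_id=4: ✗
sample_id=5: ✓ → 897
sample_id=6: ✓ → 430
sample_id=7: ✓ → 562
sample_id=8: ✓ → 719
sample_id=9: ✓ → 52
sample_id=10: ✓ → 466
sample_id=11: ✓ → 693
sample_id=12: ✗
sea_avg = (780 + 527 + 480 + 897 + 430 + 562 + 719 + 52 + 466 + 693) / 10 = 560.6
—
[tap_sum: site <> 'tap' OR ph >= 5]
sample_id=1: ✓ → 780
sample_id=2: ✓ → 527
sample_id=3: ✓ → 480
sample_id=4: ✓ → 640
sample_id=5: ✓ → 897
sample_id=6: ✓ → 430
sample_id=7: ✓ → 562
sample_id=8: ✓ → 719
sample_id=9: ✓ → 52
sample_id=10: ✓ → 466
sample_id=11: ✓ → 693
sample_id=12: ✓ → 314
tap_sum = 780 + 527 + 480 + 640 + 897 + 430 + 562 + 719 + 52 + 466 + 693 + 314 = 6560

sea_avg=560.6, tap_sum=6560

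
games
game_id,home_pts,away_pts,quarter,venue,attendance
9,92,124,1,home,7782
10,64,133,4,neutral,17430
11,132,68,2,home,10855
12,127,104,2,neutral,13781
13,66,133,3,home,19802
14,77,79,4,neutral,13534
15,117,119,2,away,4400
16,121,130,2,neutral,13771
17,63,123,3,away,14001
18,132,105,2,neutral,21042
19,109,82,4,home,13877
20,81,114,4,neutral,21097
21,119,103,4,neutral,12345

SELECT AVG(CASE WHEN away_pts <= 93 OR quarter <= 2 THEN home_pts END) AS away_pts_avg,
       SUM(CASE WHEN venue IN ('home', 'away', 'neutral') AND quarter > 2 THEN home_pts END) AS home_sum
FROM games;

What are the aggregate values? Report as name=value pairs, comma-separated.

[away_pts_avg: away_pts <= 93 OR quarter <= 2]
game_id=9: ✓ → 92
game_id=10: ✗
game_id=11: ✓ → 132
game_id=12: ✓ → 127
game_id=13: ✗
game_id=14: ✓ → 77
game_id=15: ✓ → 117
game_id=16: ✓ → 121
game_id=17: ✗
game_id=18: ✓ → 132
game_id=19: ✓ → 109
game_id=20: ✗
game_id=21: ✗
away_pts_avg = (92 + 132 + 127 + 77 + 117 + 121 + 132 + 109) / 8 = 113.375
—
[home_sum: venue IN ('home', 'away', 'neutral') AND quarter > 2]
game_id=9: ✗
game_id=10: ✓ → 64
game_id=11: ✗
game_id=12: ✗
game_id=13: ✓ → 66
game_id=14: ✓ → 77
game_id=15: ✗
game_id=16: ✗
game_id=17: ✓ → 63
game_id=18: ✗
game_id=19: ✓ → 109
game_id=20: ✓ → 81
game_id=21: ✓ → 119
home_sum = 64 + 66 + 77 + 63 + 109 + 81 + 119 = 579

away_pts_avg=113.375, home_sum=579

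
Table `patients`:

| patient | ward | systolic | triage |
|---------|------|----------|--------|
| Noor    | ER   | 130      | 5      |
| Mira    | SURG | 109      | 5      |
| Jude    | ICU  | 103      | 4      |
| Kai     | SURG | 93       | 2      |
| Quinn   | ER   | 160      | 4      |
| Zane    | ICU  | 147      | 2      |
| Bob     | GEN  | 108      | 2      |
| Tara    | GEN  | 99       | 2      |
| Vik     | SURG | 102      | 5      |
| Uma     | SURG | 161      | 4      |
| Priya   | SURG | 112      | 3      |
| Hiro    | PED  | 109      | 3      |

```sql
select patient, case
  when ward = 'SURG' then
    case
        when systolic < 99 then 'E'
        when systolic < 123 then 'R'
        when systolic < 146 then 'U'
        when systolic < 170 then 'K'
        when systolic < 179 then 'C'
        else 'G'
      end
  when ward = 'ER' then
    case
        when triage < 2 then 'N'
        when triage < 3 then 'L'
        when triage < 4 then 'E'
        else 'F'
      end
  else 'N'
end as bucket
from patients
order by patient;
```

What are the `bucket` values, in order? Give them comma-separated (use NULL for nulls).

patient=Bob: ward='GEN' → outer ELSE → N
patient=Hiro: ward='PED' → outer ELSE → N
patient=Jude: ward='ICU' → outer ELSE → N
patient=Kai: ward='SURG' → inner[systolic < 99] → E
patient=Mira: ward='SURG' → inner[systolic < 123] → R
patient=Noor: ward='ER' → inner[ELSE] → F
patient=Priya: ward='SURG' → inner[systolic < 123] → R
patient=Quinn: ward='ER' → inner[ELSE] → F
patient=Tara: ward='GEN' → outer ELSE → N
patient=Uma: ward='SURG' → inner[systolic < 170] → K
patient=Vik: ward='SURG' → inner[systolic < 123] → R
patient=Zane: ward='ICU' → outer ELSE → N

N, N, N, E, R, F, R, F, N, K, R, N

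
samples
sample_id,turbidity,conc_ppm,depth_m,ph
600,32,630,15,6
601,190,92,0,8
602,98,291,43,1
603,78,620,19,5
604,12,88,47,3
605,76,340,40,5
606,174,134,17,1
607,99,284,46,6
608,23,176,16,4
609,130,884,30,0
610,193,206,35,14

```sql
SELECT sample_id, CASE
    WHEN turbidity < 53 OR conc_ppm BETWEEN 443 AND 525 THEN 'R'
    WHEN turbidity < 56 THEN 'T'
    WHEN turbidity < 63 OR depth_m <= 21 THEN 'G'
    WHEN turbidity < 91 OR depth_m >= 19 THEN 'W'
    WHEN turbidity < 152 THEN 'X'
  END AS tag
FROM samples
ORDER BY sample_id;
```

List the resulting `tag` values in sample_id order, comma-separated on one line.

R, G, W, G, R, W, G, W, R, W, W

sample_id=600: turbidity < 53 OR conc_ppm BETWEEN 443 AND 525 → R
sample_id=601: turbidity < 63 OR depth_m <= 21 → G
sample_id=602: turbidity < 91 OR depth_m >= 19 → W
sample_id=603: turbidity < 63 OR depth_m <= 21 → G
sample_id=604: turbidity < 53 OR conc_ppm BETWEEN 443 AND 525 → R
sample_id=605: turbidity < 91 OR depth_m >= 19 → W
sample_id=606: turbidity < 63 OR depth_m <= 21 → G
sample_id=607: turbidity < 91 OR depth_m >= 19 → W
sample_id=608: turbidity < 53 OR conc_ppm BETWEEN 443 AND 525 → R
sample_id=609: turbidity < 91 OR depth_m >= 19 → W
sample_id=610: turbidity < 91 OR depth_m >= 19 → W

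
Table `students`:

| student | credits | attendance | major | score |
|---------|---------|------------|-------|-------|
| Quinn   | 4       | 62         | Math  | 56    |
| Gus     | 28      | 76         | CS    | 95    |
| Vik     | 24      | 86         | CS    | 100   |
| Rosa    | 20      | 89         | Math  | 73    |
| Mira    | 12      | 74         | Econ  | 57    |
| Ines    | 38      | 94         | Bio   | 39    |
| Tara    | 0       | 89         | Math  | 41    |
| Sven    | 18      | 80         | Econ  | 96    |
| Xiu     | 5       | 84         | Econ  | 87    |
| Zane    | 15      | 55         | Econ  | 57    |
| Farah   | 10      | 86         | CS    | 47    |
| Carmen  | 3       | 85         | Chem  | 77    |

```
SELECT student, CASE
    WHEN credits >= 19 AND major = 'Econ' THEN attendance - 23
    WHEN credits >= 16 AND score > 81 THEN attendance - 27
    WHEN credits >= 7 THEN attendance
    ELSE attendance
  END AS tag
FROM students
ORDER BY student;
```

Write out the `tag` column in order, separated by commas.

student=Carmen: ELSE → 85
student=Farah: credits >= 7 → 86
student=Gus: credits >= 16 AND score > 81 → 49
student=Ines: credits >= 7 → 94
student=Mira: credits >= 7 → 74
student=Quinn: ELSE → 62
student=Rosa: credits >= 7 → 89
student=Sven: credits >= 16 AND score > 81 → 53
student=Tara: ELSE → 89
student=Vik: credits >= 16 AND score > 81 → 59
student=Xiu: ELSE → 84
student=Zane: credits >= 7 → 55

85, 86, 49, 94, 74, 62, 89, 53, 89, 59, 84, 55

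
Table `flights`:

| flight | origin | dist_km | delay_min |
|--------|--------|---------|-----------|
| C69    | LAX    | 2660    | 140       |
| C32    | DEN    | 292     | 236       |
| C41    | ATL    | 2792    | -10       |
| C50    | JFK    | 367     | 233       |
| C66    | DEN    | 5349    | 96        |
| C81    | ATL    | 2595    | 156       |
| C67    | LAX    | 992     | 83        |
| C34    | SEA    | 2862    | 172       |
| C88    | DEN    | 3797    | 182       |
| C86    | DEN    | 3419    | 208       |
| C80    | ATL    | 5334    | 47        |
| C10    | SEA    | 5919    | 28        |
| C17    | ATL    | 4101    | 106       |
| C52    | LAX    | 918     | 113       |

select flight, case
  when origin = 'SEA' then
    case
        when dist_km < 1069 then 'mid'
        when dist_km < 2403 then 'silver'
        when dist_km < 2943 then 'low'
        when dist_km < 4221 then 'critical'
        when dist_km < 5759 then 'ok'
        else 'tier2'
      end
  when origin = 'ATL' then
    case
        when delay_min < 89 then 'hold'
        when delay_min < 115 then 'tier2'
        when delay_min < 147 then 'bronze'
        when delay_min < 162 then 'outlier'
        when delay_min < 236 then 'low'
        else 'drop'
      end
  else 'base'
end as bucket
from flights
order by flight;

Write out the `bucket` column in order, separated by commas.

flight=C10: origin='SEA' → inner[ELSE] → tier2
flight=C17: origin='ATL' → inner[delay_min < 115] → tier2
flight=C32: origin='DEN' → outer ELSE → base
flight=C34: origin='SEA' → inner[dist_km < 2943] → low
flight=C41: origin='ATL' → inner[delay_min < 89] → hold
flight=C50: origin='JFK' → outer ELSE → base
flight=C52: origin='LAX' → outer ELSE → base
flight=C66: origin='DEN' → outer ELSE → base
flight=C67: origin='LAX' → outer ELSE → base
flight=C69: origin='LAX' → outer ELSE → base
flight=C80: origin='ATL' → inner[delay_min < 89] → hold
flight=C81: origin='ATL' → inner[delay_min < 162] → outlier
flight=C86: origin='DEN' → outer ELSE → base
flight=C88: origin='DEN' → outer ELSE → base

tier2, tier2, base, low, hold, base, base, base, base, base, hold, outlier, base, base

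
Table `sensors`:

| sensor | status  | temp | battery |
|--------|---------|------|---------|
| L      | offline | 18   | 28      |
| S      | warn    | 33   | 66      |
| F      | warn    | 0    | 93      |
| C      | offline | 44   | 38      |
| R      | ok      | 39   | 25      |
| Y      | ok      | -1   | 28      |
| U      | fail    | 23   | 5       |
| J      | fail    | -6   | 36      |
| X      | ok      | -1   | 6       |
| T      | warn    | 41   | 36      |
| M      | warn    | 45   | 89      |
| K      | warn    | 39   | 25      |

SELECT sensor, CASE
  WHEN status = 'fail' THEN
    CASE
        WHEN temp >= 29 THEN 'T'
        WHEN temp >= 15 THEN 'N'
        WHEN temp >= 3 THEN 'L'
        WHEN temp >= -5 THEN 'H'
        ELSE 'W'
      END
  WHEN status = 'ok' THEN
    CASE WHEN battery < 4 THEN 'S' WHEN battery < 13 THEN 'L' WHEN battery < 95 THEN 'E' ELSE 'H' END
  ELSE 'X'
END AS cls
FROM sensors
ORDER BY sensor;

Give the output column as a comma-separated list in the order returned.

X, X, W, X, X, X, E, X, X, N, L, E

sensor=C: status='offline' → outer ELSE → X
sensor=F: status='warn' → outer ELSE → X
sensor=J: status='fail' → inner[ELSE] → W
sensor=K: status='warn' → outer ELSE → X
sensor=L: status='offline' → outer ELSE → X
sensor=M: status='warn' → outer ELSE → X
sensor=R: status='ok' → inner[battery < 95] → E
sensor=S: status='warn' → outer ELSE → X
sensor=T: status='warn' → outer ELSE → X
sensor=U: status='fail' → inner[temp >= 15] → N
sensor=X: status='ok' → inner[battery < 13] → L
sensor=Y: status='ok' → inner[battery < 95] → E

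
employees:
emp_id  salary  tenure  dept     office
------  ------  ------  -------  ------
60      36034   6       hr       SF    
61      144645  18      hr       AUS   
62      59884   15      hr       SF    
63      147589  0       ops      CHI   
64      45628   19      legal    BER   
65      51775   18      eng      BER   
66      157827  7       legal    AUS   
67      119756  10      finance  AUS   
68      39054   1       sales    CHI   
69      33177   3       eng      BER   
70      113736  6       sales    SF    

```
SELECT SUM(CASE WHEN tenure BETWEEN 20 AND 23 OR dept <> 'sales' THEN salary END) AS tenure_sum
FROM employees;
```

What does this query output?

796315

emp_id=60: ✓ → 36034
emp_id=61: ✓ → 144645
emp_id=62: ✓ → 59884
emp_id=63: ✓ → 147589
emp_id=64: ✓ → 45628
emp_id=65: ✓ → 51775
emp_id=66: ✓ → 157827
emp_id=67: ✓ → 119756
emp_id=68: ✗
emp_id=69: ✓ → 33177
emp_id=70: ✗
tenure_sum = 36034 + 144645 + 59884 + 147589 + 45628 + 51775 + 157827 + 119756 + 33177 = 796315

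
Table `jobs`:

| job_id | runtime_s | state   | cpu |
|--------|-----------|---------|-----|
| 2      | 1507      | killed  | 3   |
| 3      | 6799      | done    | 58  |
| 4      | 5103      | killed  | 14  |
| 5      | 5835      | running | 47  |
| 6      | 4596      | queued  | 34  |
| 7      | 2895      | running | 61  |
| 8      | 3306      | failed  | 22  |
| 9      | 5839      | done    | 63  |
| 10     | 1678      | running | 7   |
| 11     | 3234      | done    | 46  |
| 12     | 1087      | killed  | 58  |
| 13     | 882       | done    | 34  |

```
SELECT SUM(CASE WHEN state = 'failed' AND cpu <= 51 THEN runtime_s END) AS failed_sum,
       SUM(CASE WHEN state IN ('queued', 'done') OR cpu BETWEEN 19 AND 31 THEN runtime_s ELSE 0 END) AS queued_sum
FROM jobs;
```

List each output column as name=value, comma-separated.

[failed_sum: state = 'failed' AND cpu <= 51]
job_id=2: ✗
job_id=3: ✗
job_id=4: ✗
job_id=5: ✗
job_id=6: ✗
job_id=7: ✗
job_id=8: ✓ → 3306
job_id=9: ✗
job_id=10: ✗
job_id=11: ✗
job_id=12: ✗
job_id=13: ✗
failed_sum = 3306
—
[queued_sum: state IN ('queued', 'done') OR cpu BETWEEN 19 AND 31]
job_id=2: ✗
job_id=3: ✓ → 6799
job_id=4: ✗
job_id=5: ✗
job_id=6: ✓ → 4596
job_id=7: ✗
job_id=8: ✓ → 3306
job_id=9: ✓ → 5839
job_id=10: ✗
job_id=11: ✓ → 3234
job_id=12: ✗
job_id=13: ✓ → 882
queued_sum = 6799 + 4596 + 3306 + 5839 + 3234 + 882 = 24656

failed_sum=3306, queued_sum=24656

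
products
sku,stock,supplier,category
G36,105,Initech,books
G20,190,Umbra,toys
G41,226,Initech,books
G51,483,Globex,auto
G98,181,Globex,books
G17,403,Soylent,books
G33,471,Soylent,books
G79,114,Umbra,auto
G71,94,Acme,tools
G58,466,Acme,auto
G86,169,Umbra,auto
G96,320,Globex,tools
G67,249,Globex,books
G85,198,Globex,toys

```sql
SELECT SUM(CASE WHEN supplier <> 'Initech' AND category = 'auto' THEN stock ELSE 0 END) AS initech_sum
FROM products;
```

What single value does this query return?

sku=G36: ✗
sku=G20: ✗
sku=G41: ✗
sku=G51: ✓ → 483
sku=G98: ✗
sku=G17: ✗
sku=G33: ✗
sku=G79: ✓ → 114
sku=G71: ✗
sku=G58: ✓ → 466
sku=G86: ✓ → 169
sku=G96: ✗
sku=G67: ✗
sku=G85: ✗
initech_sum = 483 + 114 + 466 + 169 = 1232

1232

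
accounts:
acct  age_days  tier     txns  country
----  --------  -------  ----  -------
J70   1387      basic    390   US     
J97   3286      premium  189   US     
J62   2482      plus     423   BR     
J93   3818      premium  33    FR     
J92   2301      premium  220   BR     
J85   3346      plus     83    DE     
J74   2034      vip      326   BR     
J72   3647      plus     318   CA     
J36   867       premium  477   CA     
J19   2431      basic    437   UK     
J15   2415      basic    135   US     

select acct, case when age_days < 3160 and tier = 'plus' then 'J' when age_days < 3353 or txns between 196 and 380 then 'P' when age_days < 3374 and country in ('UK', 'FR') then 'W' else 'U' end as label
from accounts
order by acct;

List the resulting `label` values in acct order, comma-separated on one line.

P, P, P, J, P, P, P, P, P, U, P

acct=J15: age_days < 3353 or txns between 196 and 380 → P
acct=J19: age_days < 3353 or txns between 196 and 380 → P
acct=J36: age_days < 3353 or txns between 196 and 380 → P
acct=J62: age_days < 3160 and tier = 'plus' → J
acct=J70: age_days < 3353 or txns between 196 and 380 → P
acct=J72: age_days < 3353 or txns between 196 and 380 → P
acct=J74: age_days < 3353 or txns between 196 and 380 → P
acct=J85: age_days < 3353 or txns between 196 and 380 → P
acct=J92: age_days < 3353 or txns between 196 and 380 → P
acct=J93: ELSE → U
acct=J97: age_days < 3353 or txns between 196 and 380 → P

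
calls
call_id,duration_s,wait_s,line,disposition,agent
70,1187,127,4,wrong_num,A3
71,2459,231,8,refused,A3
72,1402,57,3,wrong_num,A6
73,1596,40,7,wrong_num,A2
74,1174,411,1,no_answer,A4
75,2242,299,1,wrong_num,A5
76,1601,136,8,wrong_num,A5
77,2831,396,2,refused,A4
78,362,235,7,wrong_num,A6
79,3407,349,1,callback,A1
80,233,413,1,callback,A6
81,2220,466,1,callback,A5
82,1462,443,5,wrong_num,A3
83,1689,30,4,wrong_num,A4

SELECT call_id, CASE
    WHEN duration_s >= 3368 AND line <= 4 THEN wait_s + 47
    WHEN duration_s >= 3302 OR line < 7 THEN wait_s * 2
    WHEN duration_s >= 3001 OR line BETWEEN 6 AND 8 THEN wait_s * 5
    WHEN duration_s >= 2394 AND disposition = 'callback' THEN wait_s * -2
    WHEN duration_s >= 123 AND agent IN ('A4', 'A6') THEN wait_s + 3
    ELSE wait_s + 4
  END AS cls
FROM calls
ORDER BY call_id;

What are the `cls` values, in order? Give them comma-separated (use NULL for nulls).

254, 1155, 114, 200, 822, 598, 680, 792, 1175, 396, 826, 932, 886, 60

call_id=70: duration_s >= 3302 OR line < 7 → 254
call_id=71: duration_s >= 3001 OR line BETWEEN 6 AND 8 → 1155
call_id=72: duration_s >= 3302 OR line < 7 → 114
call_id=73: duration_s >= 3001 OR line BETWEEN 6 AND 8 → 200
call_id=74: duration_s >= 3302 OR line < 7 → 822
call_id=75: duration_s >= 3302 OR line < 7 → 598
call_id=76: duration_s >= 3001 OR line BETWEEN 6 AND 8 → 680
call_id=77: duration_s >= 3302 OR line < 7 → 792
call_id=78: duration_s >= 3001 OR line BETWEEN 6 AND 8 → 1175
call_id=79: duration_s >= 3368 AND line <= 4 → 396
call_id=80: duration_s >= 3302 OR line < 7 → 826
call_id=81: duration_s >= 3302 OR line < 7 → 932
call_id=82: duration_s >= 3302 OR line < 7 → 886
call_id=83: duration_s >= 3302 OR line < 7 → 60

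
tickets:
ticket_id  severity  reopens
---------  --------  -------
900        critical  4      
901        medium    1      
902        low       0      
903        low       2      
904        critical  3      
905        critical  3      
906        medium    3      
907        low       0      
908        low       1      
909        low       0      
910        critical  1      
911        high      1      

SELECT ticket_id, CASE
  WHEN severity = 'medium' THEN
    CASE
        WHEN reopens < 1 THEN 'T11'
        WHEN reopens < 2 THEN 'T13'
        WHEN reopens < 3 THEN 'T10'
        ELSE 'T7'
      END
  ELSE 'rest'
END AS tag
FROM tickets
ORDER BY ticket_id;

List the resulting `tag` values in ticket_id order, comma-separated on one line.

rest, T13, rest, rest, rest, rest, T7, rest, rest, rest, rest, rest

ticket_id=900: severity='critical' → outer ELSE → rest
ticket_id=901: severity='medium' → inner[reopens < 2] → T13
ticket_id=902: severity='low' → outer ELSE → rest
ticket_id=903: severity='low' → outer ELSE → rest
ticket_id=904: severity='critical' → outer ELSE → rest
ticket_id=905: severity='critical' → outer ELSE → rest
ticket_id=906: severity='medium' → inner[ELSE] → T7
ticket_id=907: severity='low' → outer ELSE → rest
ticket_id=908: severity='low' → outer ELSE → rest
ticket_id=909: severity='low' → outer ELSE → rest
ticket_id=910: severity='critical' → outer ELSE → rest
ticket_id=911: severity='high' → outer ELSE → rest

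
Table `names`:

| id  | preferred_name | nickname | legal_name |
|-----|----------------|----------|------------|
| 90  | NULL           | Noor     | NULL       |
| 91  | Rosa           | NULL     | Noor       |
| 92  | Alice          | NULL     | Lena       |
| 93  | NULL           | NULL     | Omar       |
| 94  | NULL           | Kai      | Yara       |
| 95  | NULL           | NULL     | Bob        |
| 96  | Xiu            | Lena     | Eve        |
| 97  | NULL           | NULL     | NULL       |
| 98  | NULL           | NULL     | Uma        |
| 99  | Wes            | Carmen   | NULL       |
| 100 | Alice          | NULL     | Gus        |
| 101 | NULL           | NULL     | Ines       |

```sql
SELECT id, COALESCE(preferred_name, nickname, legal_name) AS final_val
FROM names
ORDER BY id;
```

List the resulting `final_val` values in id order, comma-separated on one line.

id=90: preferred_name=NULL, nickname=Noor → Noor
id=91: preferred_name=Rosa → Rosa
id=92: preferred_name=Alice → Alice
id=93: preferred_name=NULL, nickname=NULL, legal_name=Omar → Omar
id=94: preferred_name=NULL, nickname=Kai → Kai
id=95: preferred_name=NULL, nickname=NULL, legal_name=Bob → Bob
id=96: preferred_name=Xiu → Xiu
id=97: preferred_name=NULL, nickname=NULL, legal_name=NULL (all NULL) → NULL
id=98: preferred_name=NULL, nickname=NULL, legal_name=Uma → Uma
id=99: preferred_name=Wes → Wes
id=100: preferred_name=Alice → Alice
id=101: preferred_name=NULL, nickname=NULL, legal_name=Ines → Ines

Noor, Rosa, Alice, Omar, Kai, Bob, Xiu, NULL, Uma, Wes, Alice, Ines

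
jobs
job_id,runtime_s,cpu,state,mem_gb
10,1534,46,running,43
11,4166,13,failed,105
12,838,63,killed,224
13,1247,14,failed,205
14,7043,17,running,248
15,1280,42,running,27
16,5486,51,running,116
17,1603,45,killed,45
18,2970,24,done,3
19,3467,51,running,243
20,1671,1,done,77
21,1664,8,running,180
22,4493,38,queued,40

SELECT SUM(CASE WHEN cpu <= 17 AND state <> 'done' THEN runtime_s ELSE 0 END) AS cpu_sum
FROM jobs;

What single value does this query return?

14120

job_id=10: ✗
job_id=11: ✓ → 4166
job_id=12: ✗
job_id=13: ✓ → 1247
job_id=14: ✓ → 7043
job_id=15: ✗
job_id=16: ✗
job_id=17: ✗
job_id=18: ✗
job_id=19: ✗
job_id=20: ✗
job_id=21: ✓ → 1664
job_id=22: ✗
cpu_sum = 4166 + 1247 + 7043 + 1664 = 14120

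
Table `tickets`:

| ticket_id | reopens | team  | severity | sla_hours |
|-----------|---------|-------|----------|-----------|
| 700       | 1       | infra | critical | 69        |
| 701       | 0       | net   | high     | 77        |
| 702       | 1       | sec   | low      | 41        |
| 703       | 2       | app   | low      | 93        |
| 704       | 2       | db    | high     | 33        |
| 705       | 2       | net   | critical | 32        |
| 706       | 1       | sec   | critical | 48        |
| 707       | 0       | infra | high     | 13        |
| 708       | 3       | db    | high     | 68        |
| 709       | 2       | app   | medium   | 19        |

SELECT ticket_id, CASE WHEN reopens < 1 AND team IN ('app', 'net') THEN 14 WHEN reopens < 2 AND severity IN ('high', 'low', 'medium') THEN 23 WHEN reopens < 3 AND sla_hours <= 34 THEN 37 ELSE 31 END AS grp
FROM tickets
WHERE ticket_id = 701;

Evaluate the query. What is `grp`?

ticket_id = 701: reopens=0, team=net, severity=high, sla_hours=77.
reopens < 1 AND team IN ('app', 'net') → true → 14

14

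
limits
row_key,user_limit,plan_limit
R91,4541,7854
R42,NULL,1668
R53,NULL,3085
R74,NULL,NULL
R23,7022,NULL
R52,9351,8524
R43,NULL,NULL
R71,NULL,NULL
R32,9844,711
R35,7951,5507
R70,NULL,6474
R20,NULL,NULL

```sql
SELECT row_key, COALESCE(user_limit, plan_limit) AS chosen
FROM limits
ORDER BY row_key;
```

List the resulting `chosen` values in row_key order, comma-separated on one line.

NULL, 7022, 9844, 7951, 1668, NULL, 9351, 3085, 6474, NULL, NULL, 4541

row_key=R20: user_limit=NULL, plan_limit=NULL (all NULL) → NULL
row_key=R23: user_limit=7022 → 7022
row_key=R32: user_limit=9844 → 9844
row_key=R35: user_limit=7951 → 7951
row_key=R42: user_limit=NULL, plan_limit=1668 → 1668
row_key=R43: user_limit=NULL, plan_limit=NULL (all NULL) → NULL
row_key=R52: user_limit=9351 → 9351
row_key=R53: user_limit=NULL, plan_limit=3085 → 3085
row_key=R70: user_limit=NULL, plan_limit=6474 → 6474
row_key=R71: user_limit=NULL, plan_limit=NULL (all NULL) → NULL
row_key=R74: user_limit=NULL, plan_limit=NULL (all NULL) → NULL
row_key=R91: user_limit=4541 → 4541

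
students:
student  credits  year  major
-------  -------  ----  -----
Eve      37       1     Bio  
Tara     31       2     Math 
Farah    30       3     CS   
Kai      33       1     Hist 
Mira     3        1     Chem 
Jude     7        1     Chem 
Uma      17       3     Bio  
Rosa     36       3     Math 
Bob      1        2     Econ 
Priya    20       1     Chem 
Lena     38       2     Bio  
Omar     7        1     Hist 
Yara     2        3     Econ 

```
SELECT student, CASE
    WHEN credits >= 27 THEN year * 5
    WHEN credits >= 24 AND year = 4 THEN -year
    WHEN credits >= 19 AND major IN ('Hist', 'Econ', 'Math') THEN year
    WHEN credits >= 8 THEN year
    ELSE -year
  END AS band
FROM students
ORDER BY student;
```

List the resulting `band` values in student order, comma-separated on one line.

-2, 5, 15, -1, 5, 10, -1, -1, 1, 15, 10, 3, -3

student=Bob: ELSE → -2
student=Eve: credits >= 27 → 5
student=Farah: credits >= 27 → 15
student=Jude: ELSE → -1
student=Kai: credits >= 27 → 5
student=Lena: credits >= 27 → 10
student=Mira: ELSE → -1
student=Omar: ELSE → -1
student=Priya: credits >= 8 → 1
student=Rosa: credits >= 27 → 15
student=Tara: credits >= 27 → 10
student=Uma: credits >= 8 → 3
student=Yara: ELSE → -3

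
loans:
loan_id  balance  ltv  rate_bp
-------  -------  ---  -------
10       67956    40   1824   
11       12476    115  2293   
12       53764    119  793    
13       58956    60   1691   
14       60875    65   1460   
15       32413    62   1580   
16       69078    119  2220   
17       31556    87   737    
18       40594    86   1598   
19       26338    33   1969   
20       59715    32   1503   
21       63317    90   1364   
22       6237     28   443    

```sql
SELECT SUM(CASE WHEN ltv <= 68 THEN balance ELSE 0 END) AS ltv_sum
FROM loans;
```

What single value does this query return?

loan_id=10: ✓ → 67956
loan_id=11: ✗
loan_id=12: ✗
loan_id=13: ✓ → 58956
loan_id=14: ✓ → 60875
loan_id=15: ✓ → 32413
loan_id=16: ✗
loan_id=17: ✗
loan_id=18: ✗
loan_id=19: ✓ → 26338
loan_id=20: ✓ → 59715
loan_id=21: ✗
loan_id=22: ✓ → 6237
ltv_sum = 67956 + 58956 + 60875 + 32413 + 26338 + 59715 + 6237 = 312490

312490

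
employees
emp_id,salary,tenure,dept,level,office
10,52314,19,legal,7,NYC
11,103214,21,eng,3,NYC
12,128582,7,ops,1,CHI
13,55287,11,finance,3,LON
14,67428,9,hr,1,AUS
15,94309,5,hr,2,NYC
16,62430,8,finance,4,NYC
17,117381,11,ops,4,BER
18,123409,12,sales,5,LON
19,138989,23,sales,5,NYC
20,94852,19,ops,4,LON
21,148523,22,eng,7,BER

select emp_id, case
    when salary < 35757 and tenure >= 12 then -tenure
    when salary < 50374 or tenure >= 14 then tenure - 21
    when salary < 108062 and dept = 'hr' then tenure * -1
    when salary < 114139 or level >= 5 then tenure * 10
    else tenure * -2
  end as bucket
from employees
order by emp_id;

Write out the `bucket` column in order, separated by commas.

-2, 0, -14, 110, -9, -5, 80, -22, 120, 2, -2, 1

emp_id=10: salary < 50374 or tenure >= 14 → -2
emp_id=11: salary < 50374 or tenure >= 14 → 0
emp_id=12: ELSE → -14
emp_id=13: salary < 114139 or level >= 5 → 110
emp_id=14: salary < 108062 and dept = 'hr' → -9
emp_id=15: salary < 108062 and dept = 'hr' → -5
emp_id=16: salary < 114139 or level >= 5 → 80
emp_id=17: ELSE → -22
emp_id=18: salary < 114139 or level >= 5 → 120
emp_id=19: salary < 50374 or tenure >= 14 → 2
emp_id=20: salary < 50374 or tenure >= 14 → -2
emp_id=21: salary < 50374 or tenure >= 14 → 1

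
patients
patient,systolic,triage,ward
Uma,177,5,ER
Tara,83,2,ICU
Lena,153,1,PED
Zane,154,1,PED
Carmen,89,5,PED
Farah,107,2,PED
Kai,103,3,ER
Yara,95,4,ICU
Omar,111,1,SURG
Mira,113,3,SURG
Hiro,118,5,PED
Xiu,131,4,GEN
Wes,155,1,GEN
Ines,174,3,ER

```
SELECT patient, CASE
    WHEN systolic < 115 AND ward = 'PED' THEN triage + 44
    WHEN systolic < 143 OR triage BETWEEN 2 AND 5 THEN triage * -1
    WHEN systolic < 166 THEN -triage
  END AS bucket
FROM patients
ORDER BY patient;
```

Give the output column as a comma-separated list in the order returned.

patient=Carmen: systolic < 115 AND ward = 'PED' → 49
patient=Farah: systolic < 115 AND ward = 'PED' → 46
patient=Hiro: systolic < 143 OR triage BETWEEN 2 AND 5 → -5
patient=Ines: systolic < 143 OR triage BETWEEN 2 AND 5 → -3
patient=Kai: systolic < 143 OR triage BETWEEN 2 AND 5 → -3
patient=Lena: systolic < 166 → -1
patient=Mira: systolic < 143 OR triage BETWEEN 2 AND 5 → -3
patient=Omar: systolic < 143 OR triage BETWEEN 2 AND 5 → -1
patient=Tara: systolic < 143 OR triage BETWEEN 2 AND 5 → -2
patient=Uma: systolic < 143 OR triage BETWEEN 2 AND 5 → -5
patient=Wes: systolic < 166 → -1
patient=Xiu: systolic < 143 OR triage BETWEEN 2 AND 5 → -4
patient=Yara: systolic < 143 OR triage BETWEEN 2 AND 5 → -4
patient=Zane: systolic < 166 → -1

49, 46, -5, -3, -3, -1, -3, -1, -2, -5, -1, -4, -4, -1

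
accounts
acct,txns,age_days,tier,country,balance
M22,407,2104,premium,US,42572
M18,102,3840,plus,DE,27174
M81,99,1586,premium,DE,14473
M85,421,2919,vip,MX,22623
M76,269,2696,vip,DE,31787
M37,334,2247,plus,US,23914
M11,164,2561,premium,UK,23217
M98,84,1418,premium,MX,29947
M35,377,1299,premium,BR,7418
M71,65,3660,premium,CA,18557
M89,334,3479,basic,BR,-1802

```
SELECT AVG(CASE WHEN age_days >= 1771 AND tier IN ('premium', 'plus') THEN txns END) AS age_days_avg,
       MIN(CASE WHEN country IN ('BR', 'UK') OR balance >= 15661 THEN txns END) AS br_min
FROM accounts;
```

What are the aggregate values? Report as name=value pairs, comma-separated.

[age_days_avg: age_days >= 1771 AND tier IN ('premium', 'plus')]
acct=M22: ✓ → 407
acct=M18: ✓ → 102
acct=M81: ✗
acct=M85: ✗
acct=M76: ✗
acct=M37: ✓ → 334
acct=M11: ✓ → 164
acct=M98: ✗
acct=M35: ✗
acct=M71: ✓ → 65
acct=M89: ✗
age_days_avg = (407 + 102 + 334 + 164 + 65) / 5 = 214.4
—
[br_min: country IN ('BR', 'UK') OR balance >= 15661]
acct=M22: ✓ → 407
acct=M18: ✓ → 102
acct=M81: ✗
acct=M85: ✓ → 421
acct=M76: ✓ → 269
acct=M37: ✓ → 334
acct=M11: ✓ → 164
acct=M98: ✓ → 84
acct=M35: ✓ → 377
acct=M71: ✓ → 65
acct=M89: ✓ → 334
br_min = MIN(407, 102, 421, 269, 334, 164, 84, 377, 65, 334) = 65

age_days_avg=214.4, br_min=65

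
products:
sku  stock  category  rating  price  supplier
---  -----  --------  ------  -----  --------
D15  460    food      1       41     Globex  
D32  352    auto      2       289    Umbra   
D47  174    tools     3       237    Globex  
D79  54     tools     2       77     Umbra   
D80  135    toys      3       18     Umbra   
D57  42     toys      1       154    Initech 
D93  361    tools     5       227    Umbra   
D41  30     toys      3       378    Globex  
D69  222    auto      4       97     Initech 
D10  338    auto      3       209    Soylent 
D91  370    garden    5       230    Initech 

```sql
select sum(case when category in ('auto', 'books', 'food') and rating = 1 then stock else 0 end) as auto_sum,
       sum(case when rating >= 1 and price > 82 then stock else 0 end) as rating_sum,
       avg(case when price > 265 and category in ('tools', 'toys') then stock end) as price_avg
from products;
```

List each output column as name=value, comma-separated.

auto_sum=460, rating_sum=1889, price_avg=30

[auto_sum: category in ('auto', 'books', 'food') and rating = 1]
sku=D15: ✓ → 460
sku=D32: ✗
sku=D47: ✗
sku=D79: ✗
sku=D80: ✗
sku=D57: ✗
sku=D93: ✗
sku=D41: ✗
sku=D69: ✗
sku=D10: ✗
sku=D91: ✗
auto_sum = 460
—
[rating_sum: rating >= 1 and price > 82]
sku=D15: ✗
sku=D32: ✓ → 352
sku=D47: ✓ → 174
sku=D79: ✗
sku=D80: ✗
sku=D57: ✓ → 42
sku=D93: ✓ → 361
sku=D41: ✓ → 30
sku=D69: ✓ → 222
sku=D10: ✓ → 338
sku=D91: ✓ → 370
rating_sum = 352 + 174 + 42 + 361 + 30 + 222 + 338 + 370 = 1889
—
[price_avg: price > 265 and category in ('tools', 'toys')]
sku=D15: ✗
sku=D32: ✗
sku=D47: ✗
sku=D79: ✗
sku=D80: ✗
sku=D57: ✗
sku=D93: ✗
sku=D41: ✓ → 30
sku=D69: ✗
sku=D10: ✗
sku=D91: ✗
price_avg = 30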